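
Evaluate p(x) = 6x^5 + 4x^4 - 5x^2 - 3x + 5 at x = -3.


Using direct substitution:
  6 * (-3)^5 = -1458
  4 * (-3)^4 = 324
  0 * (-3)^3 = 0
  -5 * (-3)^2 = -45
  -3 * (-3)^1 = 9
  constant: 5
Sum = -1458 + 324 + 0 - 45 + 9 + 5 = -1165


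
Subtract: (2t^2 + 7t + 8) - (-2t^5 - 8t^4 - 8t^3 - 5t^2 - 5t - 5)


Distribute the minus sign:
  (2t^2 + 7t + 8)
- (-2t^5 - 8t^4 - 8t^3 - 5t^2 - 5t - 5)
Negate second polynomial: 2t^5 + 8t^4 + 8t^3 + 5t^2 + 5t + 5
Add: 2t^5 + 8t^4 + 8t^3 + 7t^2 + 12t + 13


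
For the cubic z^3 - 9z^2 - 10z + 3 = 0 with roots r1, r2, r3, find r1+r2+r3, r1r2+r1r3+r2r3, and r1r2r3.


Monic cubic z^3+bz^2+cz+d=0: sum=-b, pairwise sum=c, product=-d.
b=-9, c=-10, d=3
r1+r2+r3 = 9
r1r2+r1r3+r2r3 = -10
r1r2r3 = -3


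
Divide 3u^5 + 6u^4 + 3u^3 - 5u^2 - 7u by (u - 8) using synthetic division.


Synthetic division with c = 8. Coefficients: 3, 6, 3, -5, -7, 0
Bring down 3.
  3 * 8 = 24; 24 + 6 = 30
  30 * 8 = 240; 240 + 3 = 243
  243 * 8 = 1944; 1944 - 5 = 1939
  1939 * 8 = 15512; 15512 - 7 = 15505
  15505 * 8 = 124040; 124040 + 0 = 124040
Quotient: 3u^4 + 30u^3 + 243u^2 + 1939u + 15505, Remainder: 124040


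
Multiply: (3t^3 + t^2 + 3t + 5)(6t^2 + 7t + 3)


Distribute each term of the first polynomial:
  (3t^3)(6t^2 + 7t + 3) = 18t^5 + 21t^4 + 9t^3
  (t^2)(6t^2 + 7t + 3) = 6t^4 + 7t^3 + 3t^2
  (3t)(6t^2 + 7t + 3) = 18t^3 + 21t^2 + 9t
  (5)(6t^2 + 7t + 3) = 30t^2 + 35t + 15
Sum: 18t^5 + 27t^4 + 34t^3 + 54t^2 + 44t + 15


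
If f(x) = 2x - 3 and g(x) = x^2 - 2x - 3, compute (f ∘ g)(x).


Substitute g(x) into f:
f(g(x)) = 2*(x^2 - 2x - 3) + (-3)
Expand and combine: 2x^2 - 4x - 9


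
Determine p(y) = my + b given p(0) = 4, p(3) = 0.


p(y) = my + b. Using p(0)=4, p(3)=0:
m = (4)/(0 - 3) = 4/-3 = -4/3
b = 4 - m*(0) = 4 = 4
p(y) = -(4/3)y + 4


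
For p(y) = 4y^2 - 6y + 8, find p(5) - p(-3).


p(5) = 78
p(-3) = 62
p(5) - p(-3) = 78 - 62 = 16


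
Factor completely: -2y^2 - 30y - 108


Roots satisfy r1 + r2 = -b/a = -15 and r1*r2 = c/a = 54.
So r1 = -6, r2 = -9.
-2y^2 - 30y - 108 = -2(y - r1)(y - r2) = -2(y + 6)(y + 9)


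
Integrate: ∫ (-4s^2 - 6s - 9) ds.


Reverse power rule on each term:
  ∫ -4s^2 ds = -(4/3)s^3
  ∫ -6s ds = -3s^2
  ∫ -9 ds = -9s
F(s) = -(4/3)s^3 - 3s^2 - 9s + C


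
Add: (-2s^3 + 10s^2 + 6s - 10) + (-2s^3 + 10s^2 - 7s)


Align terms by degree and add:
  -2s^3 + 10s^2 + 6s - 10
  -2s^3 + 10s^2 - 7s
= -4s^3 + 20s^2 - s - 10


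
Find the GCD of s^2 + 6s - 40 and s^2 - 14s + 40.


Factor each:
  s^2 + 6s - 40 = (s - 4)(s + 10)
  s^2 - 14s + 40 = (s - 4)(s - 10)
Common monic factor: s - 4


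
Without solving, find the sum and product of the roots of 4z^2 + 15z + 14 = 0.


For az^2+bz+c=0: sum = -b/a, product = c/a.
a=4, b=15, c=14
Sum = -(15)/4 = -15/4
Product = (14)/4 = 7/2


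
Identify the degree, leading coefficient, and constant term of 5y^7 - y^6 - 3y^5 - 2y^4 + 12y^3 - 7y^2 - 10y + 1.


Highest power of y is 7, with coefficient 5. Constant term is 1.
Degree = 7, leading coefficient = 5, constant term = 1


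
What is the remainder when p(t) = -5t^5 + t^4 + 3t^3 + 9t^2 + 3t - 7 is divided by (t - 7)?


By the Remainder Theorem, the remainder equals p(7):
  -5*(7)^5 = -84035
  1*(7)^4 = 2401
  3*(7)^3 = 1029
  9*(7)^2 = 441
  3*(7)^1 = 21
  constant: -7
Sum: -84035 + 2401 + 1029 + 441 + 21 - 7 = -80150


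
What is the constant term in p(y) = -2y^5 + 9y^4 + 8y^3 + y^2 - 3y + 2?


Read off the constant term: 2


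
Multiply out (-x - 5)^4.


Expand (-x - 5)^4 by repeated multiplication:
  (-x - 5)^2 = x^2 + 10x + 25
  (-x - 5)^3 = -x^3 - 15x^2 - 75x - 125
= x^4 + 20x^3 + 150x^2 + 500x + 625


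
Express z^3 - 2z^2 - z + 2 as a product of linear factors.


Try integer roots (divisors of 2). z=-1: p(-1)=0.
Divide out (z + 1): quotient is z^2 - 3z + 2.
Factor the quadratic: (z - 2)(z - 1)
Result: (z + 1)(z - 2)(z - 1)


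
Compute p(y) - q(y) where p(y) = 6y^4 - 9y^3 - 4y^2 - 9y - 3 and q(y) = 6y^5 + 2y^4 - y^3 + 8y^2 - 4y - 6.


Distribute the minus sign:
  (6y^4 - 9y^3 - 4y^2 - 9y - 3)
- (6y^5 + 2y^4 - y^3 + 8y^2 - 4y - 6)
Negate second polynomial: -6y^5 - 2y^4 + y^3 - 8y^2 + 4y + 6
Add: -6y^5 + 4y^4 - 8y^3 - 12y^2 - 5y + 3


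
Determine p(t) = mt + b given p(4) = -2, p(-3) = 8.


p(t) = mt + b. Using p(4)=-2, p(-3)=8:
m = (-2 - 8)/(4 + 3) = -10/7 = -10/7
b = -2 - m*(4) = -2 + 40/7 = 26/7
p(t) = -(10/7)t + (26/7)


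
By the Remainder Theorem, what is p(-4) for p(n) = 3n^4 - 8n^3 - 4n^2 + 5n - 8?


By the Remainder Theorem, the remainder equals p(-4):
  3*(-4)^4 = 768
  -8*(-4)^3 = 512
  -4*(-4)^2 = -64
  5*(-4)^1 = -20
  constant: -8
Sum: 768 + 512 - 64 - 20 - 8 = 1188


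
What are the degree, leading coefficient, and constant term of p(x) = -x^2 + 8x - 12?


Highest power of x is 2, with coefficient -1. Constant term is -12.
Degree = 2, leading coefficient = -1, constant term = -12


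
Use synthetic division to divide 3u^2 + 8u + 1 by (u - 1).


Synthetic division with c = 1. Coefficients: 3, 8, 1
Bring down 3.
  3 * 1 = 3; 3 + 8 = 11
  11 * 1 = 11; 11 + 1 = 12
Quotient: 3u + 11, Remainder: 12


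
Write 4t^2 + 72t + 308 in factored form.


Roots satisfy r1 + r2 = -b/a = -18 and r1*r2 = c/a = 77.
So r1 = -11, r2 = -7.
4t^2 + 72t + 308 = 4(t - r1)(t - r2) = 4(t + 11)(t + 7)


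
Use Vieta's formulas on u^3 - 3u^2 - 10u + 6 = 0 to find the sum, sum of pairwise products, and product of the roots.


Monic cubic u^3+bu^2+cu+d=0: sum=-b, pairwise sum=c, product=-d.
b=-3, c=-10, d=6
r1+r2+r3 = 3
r1r2+r1r3+r2r3 = -10
r1r2r3 = -6


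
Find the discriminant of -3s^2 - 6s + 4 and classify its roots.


D = b^2 - 4ac = (-6)^2 - 4(-3)(4) = 36 + 48 = 84
Since D > 0: two distinct irrational roots


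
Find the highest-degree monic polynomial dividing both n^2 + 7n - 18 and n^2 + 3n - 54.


Factor each:
  n^2 + 7n - 18 = (n + 9)(n - 2)
  n^2 + 3n - 54 = (n + 9)(n - 6)
Common monic factor: n + 9


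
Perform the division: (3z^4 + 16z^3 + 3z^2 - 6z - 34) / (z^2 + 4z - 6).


(3z^4 + 16z^3 + 3z^2 - 6z - 34) / (z^2 + 4z - 6)
Step 1: 3z^2 * (z^2 + 4z - 6) = 3z^4 + 12z^3 - 18z^2; subtract.
Step 2: 4z * (z^2 + 4z - 6) = 4z^3 + 16z^2 - 24z; subtract.
Step 3: 5 * (z^2 + 4z - 6) = 5z^2 + 20z - 30; subtract.
Quotient: 3z^2 + 4z + 5, Remainder: -2z - 4


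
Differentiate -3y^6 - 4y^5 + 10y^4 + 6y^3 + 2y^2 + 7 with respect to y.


Apply the power rule term by term:
  d/dy(-3y^6) = -18y^5
  d/dy(-4y^5) = -20y^4
  d/dy(10y^4) = 40y^3
  d/dy(6y^3) = 18y^2
  d/dy(2y^2) = 4y
  d/dy(7) = 0
p'(y) = -18y^5 - 20y^4 + 40y^3 + 18y^2 + 4y


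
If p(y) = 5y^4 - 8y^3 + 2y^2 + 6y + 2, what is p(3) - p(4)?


p(3) = 227
p(4) = 826
p(3) - p(4) = 227 - 826 = -599


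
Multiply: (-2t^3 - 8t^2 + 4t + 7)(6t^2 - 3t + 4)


Distribute each term of the first polynomial:
  (-2t^3)(6t^2 - 3t + 4) = -12t^5 + 6t^4 - 8t^3
  (-8t^2)(6t^2 - 3t + 4) = -48t^4 + 24t^3 - 32t^2
  (4t)(6t^2 - 3t + 4) = 24t^3 - 12t^2 + 16t
  (7)(6t^2 - 3t + 4) = 42t^2 - 21t + 28
Sum: -12t^5 - 42t^4 + 40t^3 - 2t^2 - 5t + 28


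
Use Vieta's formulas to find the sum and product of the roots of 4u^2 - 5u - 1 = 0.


For au^2+bu+c=0: sum = -b/a, product = c/a.
a=4, b=-5, c=-1
Sum = -(-5)/4 = 5/4
Product = (-1)/4 = -1/4


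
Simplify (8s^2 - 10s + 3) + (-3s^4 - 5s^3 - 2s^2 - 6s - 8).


Align terms by degree and add:
  8s^2 - 10s + 3
  -3s^4 - 5s^3 - 2s^2 - 6s - 8
= -3s^4 - 5s^3 + 6s^2 - 16s - 5


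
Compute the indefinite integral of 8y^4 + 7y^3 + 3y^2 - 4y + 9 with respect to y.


Reverse power rule on each term:
  ∫ 8y^4 dy = (8/5)y^5
  ∫ 7y^3 dy = (7/4)y^4
  ∫ 3y^2 dy = y^3
  ∫ -4y dy = -2y^2
  ∫ 9 dy = 9y
F(y) = (8/5)y^5 + (7/4)y^4 + y^3 - 2y^2 + 9y + C


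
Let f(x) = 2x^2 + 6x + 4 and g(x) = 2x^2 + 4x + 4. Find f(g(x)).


Substitute g(x) into f:
f(g(x)) = 2*(2x^2 + 4x + 4)^2 + 6*(2x^2 + 4x + 4) + 4
(2x^2 + 4x + 4)^2 = 4x^4 + 16x^3 + 32x^2 + 32x + 16
Expand and combine: 8x^4 + 32x^3 + 76x^2 + 88x + 60


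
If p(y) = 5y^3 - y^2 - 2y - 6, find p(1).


Using direct substitution:
  5 * (1)^3 = 5
  -1 * (1)^2 = -1
  -2 * (1)^1 = -2
  constant: -6
Sum = 5 - 1 - 2 - 6 = -4


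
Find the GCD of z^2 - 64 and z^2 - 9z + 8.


Factor each:
  z^2 - 64 = (z - 8)(z + 8)
  z^2 - 9z + 8 = (z - 8)(z - 1)
Common monic factor: z - 8


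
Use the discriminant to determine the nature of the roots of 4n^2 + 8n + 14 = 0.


D = b^2 - 4ac = (8)^2 - 4(4)(14) = 64 - 224 = -160
Since D < 0: two complex conjugate roots (no real roots)


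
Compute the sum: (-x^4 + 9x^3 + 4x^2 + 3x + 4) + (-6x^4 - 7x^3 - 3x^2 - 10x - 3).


Align terms by degree and add:
  -x^4 + 9x^3 + 4x^2 + 3x + 4
  -6x^4 - 7x^3 - 3x^2 - 10x - 3
= -7x^4 + 2x^3 + x^2 - 7x + 1


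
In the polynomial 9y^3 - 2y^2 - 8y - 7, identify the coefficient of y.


Read off the coefficient of y: -8


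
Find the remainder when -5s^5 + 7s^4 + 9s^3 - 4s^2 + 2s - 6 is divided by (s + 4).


By the Remainder Theorem, the remainder equals p(-4):
  -5*(-4)^5 = 5120
  7*(-4)^4 = 1792
  9*(-4)^3 = -576
  -4*(-4)^2 = -64
  2*(-4)^1 = -8
  constant: -6
Sum: 5120 + 1792 - 576 - 64 - 8 - 6 = 6258


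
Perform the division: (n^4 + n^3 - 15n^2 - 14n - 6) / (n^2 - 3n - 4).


(n^4 + n^3 - 15n^2 - 14n - 6) / (n^2 - 3n - 4)
Step 1: n^2 * (n^2 - 3n - 4) = n^4 - 3n^3 - 4n^2; subtract.
Step 2: 4n * (n^2 - 3n - 4) = 4n^3 - 12n^2 - 16n; subtract.
Step 3: 1 * (n^2 - 3n - 4) = n^2 - 3n - 4; subtract.
Quotient: n^2 + 4n + 1, Remainder: 5n - 2


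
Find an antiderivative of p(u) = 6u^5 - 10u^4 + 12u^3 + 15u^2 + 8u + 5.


Reverse power rule on each term:
  ∫ 6u^5 du = u^6
  ∫ -10u^4 du = -2u^5
  ∫ 12u^3 du = 3u^4
  ∫ 15u^2 du = 5u^3
  ∫ 8u du = 4u^2
  ∫ 5 du = 5u
F(u) = u^6 - 2u^5 + 3u^4 + 5u^3 + 4u^2 + 5u + C


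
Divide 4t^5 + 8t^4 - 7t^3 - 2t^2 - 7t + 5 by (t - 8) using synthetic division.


Synthetic division with c = 8. Coefficients: 4, 8, -7, -2, -7, 5
Bring down 4.
  4 * 8 = 32; 32 + 8 = 40
  40 * 8 = 320; 320 - 7 = 313
  313 * 8 = 2504; 2504 - 2 = 2502
  2502 * 8 = 20016; 20016 - 7 = 20009
  20009 * 8 = 160072; 160072 + 5 = 160077
Quotient: 4t^4 + 40t^3 + 313t^2 + 2502t + 20009, Remainder: 160077


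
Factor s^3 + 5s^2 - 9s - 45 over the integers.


Try integer roots (divisors of -45). s=3: p(3)=0.
Divide out (s - 3): quotient is s^2 + 8s + 15.
Factor the quadratic: (s + 3)(s + 5)
Result: (s - 3)(s + 3)(s + 5)


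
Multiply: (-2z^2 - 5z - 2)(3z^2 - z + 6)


Distribute each term of the first polynomial:
  (-2z^2)(3z^2 - z + 6) = -6z^4 + 2z^3 - 12z^2
  (-5z)(3z^2 - z + 6) = -15z^3 + 5z^2 - 30z
  (-2)(3z^2 - z + 6) = -6z^2 + 2z - 12
Sum: -6z^4 - 13z^3 - 13z^2 - 28z - 12


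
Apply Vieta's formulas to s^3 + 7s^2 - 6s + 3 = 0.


Monic cubic s^3+bs^2+cs+d=0: sum=-b, pairwise sum=c, product=-d.
b=7, c=-6, d=3
r1+r2+r3 = -7
r1r2+r1r3+r2r3 = -6
r1r2r3 = -3


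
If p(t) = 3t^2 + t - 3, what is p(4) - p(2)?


p(4) = 49
p(2) = 11
p(4) - p(2) = 49 - 11 = 38


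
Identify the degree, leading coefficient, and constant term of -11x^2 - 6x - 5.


Highest power of x is 2, with coefficient -11. Constant term is -5.
Degree = 2, leading coefficient = -11, constant term = -5


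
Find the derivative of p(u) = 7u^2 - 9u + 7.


Apply the power rule term by term:
  d/du(7u^2) = 14u
  d/du(-9u) = -9
  d/du(7) = 0
p'(u) = 14u - 9


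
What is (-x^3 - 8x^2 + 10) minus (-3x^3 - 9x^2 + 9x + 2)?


Distribute the minus sign:
  (-x^3 - 8x^2 + 10)
- (-3x^3 - 9x^2 + 9x + 2)
Negate second polynomial: 3x^3 + 9x^2 - 9x - 2
Add: 2x^3 + x^2 - 9x + 8


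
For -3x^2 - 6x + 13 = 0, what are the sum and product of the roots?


For ax^2+bx+c=0: sum = -b/a, product = c/a.
a=-3, b=-6, c=13
Sum = -(-6)/-3 = -2
Product = (13)/-3 = -13/3


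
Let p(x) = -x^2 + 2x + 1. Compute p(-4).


Using direct substitution:
  -1 * (-4)^2 = -16
  2 * (-4)^1 = -8
  constant: 1
Sum = -16 - 8 + 1 = -23


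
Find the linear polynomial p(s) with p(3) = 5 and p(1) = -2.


p(s) = ms + b. Using p(3)=5, p(1)=-2:
m = (5 + 2)/(3 - 1) = 7/2 = 7/2
b = 5 - m*(3) = 5 - 21/2 = -11/2
p(s) = (7/2)s - (11/2)


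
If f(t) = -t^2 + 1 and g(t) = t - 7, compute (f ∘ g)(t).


Substitute g(t) into f:
f(g(t)) = -1*(t - 7)^2 + 1
(t - 7)^2 = t^2 - 14t + 49
Expand and combine: -t^2 + 14t - 48


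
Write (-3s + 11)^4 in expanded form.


Expand (-3s + 11)^4 by repeated multiplication:
  (-3s + 11)^2 = 9s^2 - 66s + 121
  (-3s + 11)^3 = -27s^3 + 297s^2 - 1089s + 1331
= 81s^4 - 1188s^3 + 6534s^2 - 15972s + 14641


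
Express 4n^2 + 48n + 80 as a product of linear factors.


Roots satisfy r1 + r2 = -b/a = -12 and r1*r2 = c/a = 20.
So r1 = -10, r2 = -2.
4n^2 + 48n + 80 = 4(n - r1)(n - r2) = 4(n + 10)(n + 2)


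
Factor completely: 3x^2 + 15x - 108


Roots satisfy r1 + r2 = -b/a = -5 and r1*r2 = c/a = -36.
So r1 = -9, r2 = 4.
3x^2 + 15x - 108 = 3(x - r1)(x - r2) = 3(x + 9)(x - 4)


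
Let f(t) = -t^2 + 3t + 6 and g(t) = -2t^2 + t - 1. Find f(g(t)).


Substitute g(t) into f:
f(g(t)) = -1*(-2t^2 + t - 1)^2 + 3*(-2t^2 + t - 1) + 6
(-2t^2 + t - 1)^2 = 4t^4 - 4t^3 + 5t^2 - 2t + 1
Expand and combine: -4t^4 + 4t^3 - 11t^2 + 5t + 2


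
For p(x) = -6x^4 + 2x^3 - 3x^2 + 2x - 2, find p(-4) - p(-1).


p(-4) = -1722
p(-1) = -15
p(-4) - p(-1) = -1722 + 15 = -1707


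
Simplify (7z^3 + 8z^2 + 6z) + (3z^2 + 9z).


Align terms by degree and add:
  7z^3 + 8z^2 + 6z
+ 3z^2 + 9z
= 7z^3 + 11z^2 + 15z


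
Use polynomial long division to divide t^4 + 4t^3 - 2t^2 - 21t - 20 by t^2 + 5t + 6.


(t^4 + 4t^3 - 2t^2 - 21t - 20) / (t^2 + 5t + 6)
Step 1: t^2 * (t^2 + 5t + 6) = t^4 + 5t^3 + 6t^2; subtract.
Step 2: -t * (t^2 + 5t + 6) = -t^3 - 5t^2 - 6t; subtract.
Step 3: -3 * (t^2 + 5t + 6) = -3t^2 - 15t - 18; subtract.
Quotient: t^2 - t - 3, Remainder: -2


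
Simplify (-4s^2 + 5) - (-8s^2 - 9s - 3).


Distribute the minus sign:
  (-4s^2 + 5)
- (-8s^2 - 9s - 3)
Negate second polynomial: 8s^2 + 9s + 3
Add: 4s^2 + 9s + 8


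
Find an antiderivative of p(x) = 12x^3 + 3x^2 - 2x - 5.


Reverse power rule on each term:
  ∫ 12x^3 dx = 3x^4
  ∫ 3x^2 dx = x^3
  ∫ -2x dx = -x^2
  ∫ -5 dx = -5x
F(x) = 3x^4 + x^3 - x^2 - 5x + C


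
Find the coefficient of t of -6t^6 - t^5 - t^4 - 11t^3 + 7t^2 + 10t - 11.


Read off the coefficient of t: 10


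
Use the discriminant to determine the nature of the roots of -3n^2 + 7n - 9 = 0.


D = b^2 - 4ac = (7)^2 - 4(-3)(-9) = 49 - 108 = -59
Since D < 0: two complex conjugate roots (no real roots)


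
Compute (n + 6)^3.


Expand (n + 6)^3 by repeated multiplication:
  (n + 6)^2 = n^2 + 12n + 36
= n^3 + 18n^2 + 108n + 216


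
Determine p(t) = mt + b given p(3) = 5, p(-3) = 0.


p(t) = mt + b. Using p(3)=5, p(-3)=0:
m = (5)/(3 + 3) = 5/6 = 5/6
b = 5 - m*(3) = 5 - 5/2 = 5/2
p(t) = (5/6)t + (5/2)


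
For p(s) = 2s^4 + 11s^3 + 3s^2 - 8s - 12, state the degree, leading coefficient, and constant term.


Highest power of s is 4, with coefficient 2. Constant term is -12.
Degree = 4, leading coefficient = 2, constant term = -12


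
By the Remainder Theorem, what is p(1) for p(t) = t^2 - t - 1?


By the Remainder Theorem, the remainder equals p(1):
  1*(1)^2 = 1
  -1*(1)^1 = -1
  constant: -1
Sum: 1 - 1 - 1 = -1


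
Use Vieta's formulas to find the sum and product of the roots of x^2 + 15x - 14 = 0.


For ax^2+bx+c=0: sum = -b/a, product = c/a.
a=1, b=15, c=-14
Sum = -(15)/1 = -15
Product = (-14)/1 = -14


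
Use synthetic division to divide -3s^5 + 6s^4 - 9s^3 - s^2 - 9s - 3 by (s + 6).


Synthetic division with c = -6. Coefficients: -3, 6, -9, -1, -9, -3
Bring down -3.
  -3 * -6 = 18; 18 + 6 = 24
  24 * -6 = -144; -144 - 9 = -153
  -153 * -6 = 918; 918 - 1 = 917
  917 * -6 = -5502; -5502 - 9 = -5511
  -5511 * -6 = 33066; 33066 - 3 = 33063
Quotient: -3s^4 + 24s^3 - 153s^2 + 917s - 5511, Remainder: 33063


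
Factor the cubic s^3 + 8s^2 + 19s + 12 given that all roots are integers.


Try integer roots (divisors of 12). s=-4: p(-4)=0.
Divide out (s + 4): quotient is s^2 + 4s + 3.
Factor the quadratic: (s + 3)(s + 1)
Result: (s + 4)(s + 3)(s + 1)


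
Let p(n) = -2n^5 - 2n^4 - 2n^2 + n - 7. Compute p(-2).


Using direct substitution:
  -2 * (-2)^5 = 64
  -2 * (-2)^4 = -32
  0 * (-2)^3 = 0
  -2 * (-2)^2 = -8
  1 * (-2)^1 = -2
  constant: -7
Sum = 64 - 32 + 0 - 8 - 2 - 7 = 15


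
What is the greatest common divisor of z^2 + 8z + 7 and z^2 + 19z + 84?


Factor each:
  z^2 + 8z + 7 = (z + 7)(z + 1)
  z^2 + 19z + 84 = (z + 7)(z + 12)
Common monic factor: z + 7


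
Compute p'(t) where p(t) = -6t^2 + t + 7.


Apply the power rule term by term:
  d/dt(-6t^2) = -12t
  d/dt(t) = 1
  d/dt(7) = 0
p'(t) = -12t + 1


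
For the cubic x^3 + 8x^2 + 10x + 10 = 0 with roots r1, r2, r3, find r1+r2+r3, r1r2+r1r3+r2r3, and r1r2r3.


Monic cubic x^3+bx^2+cx+d=0: sum=-b, pairwise sum=c, product=-d.
b=8, c=10, d=10
r1+r2+r3 = -8
r1r2+r1r3+r2r3 = 10
r1r2r3 = -10


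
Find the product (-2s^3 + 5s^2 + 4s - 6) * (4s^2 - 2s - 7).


Distribute each term of the first polynomial:
  (-2s^3)(4s^2 - 2s - 7) = -8s^5 + 4s^4 + 14s^3
  (5s^2)(4s^2 - 2s - 7) = 20s^4 - 10s^3 - 35s^2
  (4s)(4s^2 - 2s - 7) = 16s^3 - 8s^2 - 28s
  (-6)(4s^2 - 2s - 7) = -24s^2 + 12s + 42
Sum: -8s^5 + 24s^4 + 20s^3 - 67s^2 - 16s + 42


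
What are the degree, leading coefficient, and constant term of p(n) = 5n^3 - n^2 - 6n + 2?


Highest power of n is 3, with coefficient 5. Constant term is 2.
Degree = 3, leading coefficient = 5, constant term = 2


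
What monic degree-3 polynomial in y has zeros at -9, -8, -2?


p(y) = (y + 9)(y + 8)(y + 2)
Expand: y^3 + 19y^2 + 106y + 144


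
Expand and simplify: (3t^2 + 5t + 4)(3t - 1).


Distribute each term of the first polynomial:
  (3t^2)(3t - 1) = 9t^3 - 3t^2
  (5t)(3t - 1) = 15t^2 - 5t
  (4)(3t - 1) = 12t - 4
Sum: 9t^3 + 12t^2 + 7t - 4


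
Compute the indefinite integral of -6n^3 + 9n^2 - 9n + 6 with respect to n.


Reverse power rule on each term:
  ∫ -6n^3 dn = -(3/2)n^4
  ∫ 9n^2 dn = 3n^3
  ∫ -9n dn = -(9/2)n^2
  ∫ 6 dn = 6n
F(n) = -(3/2)n^4 + 3n^3 - (9/2)n^2 + 6n + C


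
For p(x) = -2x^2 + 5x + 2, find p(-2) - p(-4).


p(-2) = -16
p(-4) = -50
p(-2) - p(-4) = -16 + 50 = 34


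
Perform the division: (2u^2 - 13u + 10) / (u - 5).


(2u^2 - 13u + 10) / (u - 5)
Step 1: 2u * (u - 5) = 2u^2 - 10u; subtract.
Step 2: -3 * (u - 5) = -3u + 15; subtract.
Quotient: 2u - 3, Remainder: -5


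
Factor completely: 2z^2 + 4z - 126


Roots satisfy r1 + r2 = -b/a = -2 and r1*r2 = c/a = -63.
So r1 = 7, r2 = -9.
2z^2 + 4z - 126 = 2(z - r1)(z - r2) = 2(z - 7)(z + 9)


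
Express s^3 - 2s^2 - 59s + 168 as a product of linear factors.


Try integer roots (divisors of 168). s=7: p(7)=0.
Divide out (s - 7): quotient is s^2 + 5s - 24.
Factor the quadratic: (s - 3)(s + 8)
Result: (s - 7)(s - 3)(s + 8)


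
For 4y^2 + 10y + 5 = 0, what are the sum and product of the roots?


For ay^2+by+c=0: sum = -b/a, product = c/a.
a=4, b=10, c=5
Sum = -(10)/4 = -5/2
Product = (5)/4 = 5/4


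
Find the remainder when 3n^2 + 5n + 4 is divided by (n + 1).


By the Remainder Theorem, the remainder equals p(-1):
  3*(-1)^2 = 3
  5*(-1)^1 = -5
  constant: 4
Sum: 3 - 5 + 4 = 2


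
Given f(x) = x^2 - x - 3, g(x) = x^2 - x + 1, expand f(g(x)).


Substitute g(x) into f:
f(g(x)) = 1*(x^2 - x + 1)^2 + (-1)*(x^2 - x + 1) + (-3)
(x^2 - x + 1)^2 = x^4 - 2x^3 + 3x^2 - 2x + 1
Expand and combine: x^4 - 2x^3 + 2x^2 - x - 3


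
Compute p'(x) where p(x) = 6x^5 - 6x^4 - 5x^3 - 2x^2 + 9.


Apply the power rule term by term:
  d/dx(6x^5) = 30x^4
  d/dx(-6x^4) = -24x^3
  d/dx(-5x^3) = -15x^2
  d/dx(-2x^2) = -4x
  d/dx(9) = 0
p'(x) = 30x^4 - 24x^3 - 15x^2 - 4x


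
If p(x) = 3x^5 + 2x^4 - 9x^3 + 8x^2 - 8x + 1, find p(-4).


Using direct substitution:
  3 * (-4)^5 = -3072
  2 * (-4)^4 = 512
  -9 * (-4)^3 = 576
  8 * (-4)^2 = 128
  -8 * (-4)^1 = 32
  constant: 1
Sum = -3072 + 512 + 576 + 128 + 32 + 1 = -1823


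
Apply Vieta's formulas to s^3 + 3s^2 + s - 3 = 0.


Monic cubic s^3+bs^2+cs+d=0: sum=-b, pairwise sum=c, product=-d.
b=3, c=1, d=-3
r1+r2+r3 = -3
r1r2+r1r3+r2r3 = 1
r1r2r3 = 3


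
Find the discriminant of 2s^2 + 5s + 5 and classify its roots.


D = b^2 - 4ac = (5)^2 - 4(2)(5) = 25 - 40 = -15
Since D < 0: two complex conjugate roots (no real roots)


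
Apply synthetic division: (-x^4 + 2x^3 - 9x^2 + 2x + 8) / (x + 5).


Synthetic division with c = -5. Coefficients: -1, 2, -9, 2, 8
Bring down -1.
  -1 * -5 = 5; 5 + 2 = 7
  7 * -5 = -35; -35 - 9 = -44
  -44 * -5 = 220; 220 + 2 = 222
  222 * -5 = -1110; -1110 + 8 = -1102
Quotient: -x^3 + 7x^2 - 44x + 222, Remainder: -1102


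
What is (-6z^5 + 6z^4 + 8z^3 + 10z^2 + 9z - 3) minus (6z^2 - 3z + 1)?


Distribute the minus sign:
  (-6z^5 + 6z^4 + 8z^3 + 10z^2 + 9z - 3)
- (6z^2 - 3z + 1)
Negate second polynomial: -6z^2 + 3z - 1
Add: -6z^5 + 6z^4 + 8z^3 + 4z^2 + 12z - 4


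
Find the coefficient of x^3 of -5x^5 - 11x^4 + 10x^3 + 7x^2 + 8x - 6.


Read off the coefficient of x^3: 10


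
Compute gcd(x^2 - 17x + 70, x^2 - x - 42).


Factor each:
  x^2 - 17x + 70 = (x - 7)(x - 10)
  x^2 - x - 42 = (x - 7)(x + 6)
Common monic factor: x - 7


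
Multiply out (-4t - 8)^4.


Expand (-4t - 8)^4 by repeated multiplication:
  (-4t - 8)^2 = 16t^2 + 64t + 64
  (-4t - 8)^3 = -64t^3 - 384t^2 - 768t - 512
= 256t^4 + 2048t^3 + 6144t^2 + 8192t + 4096


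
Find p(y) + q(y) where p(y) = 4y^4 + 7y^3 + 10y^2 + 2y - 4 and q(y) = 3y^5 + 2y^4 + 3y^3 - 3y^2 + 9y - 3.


Align terms by degree and add:
  4y^4 + 7y^3 + 10y^2 + 2y - 4
+ 3y^5 + 2y^4 + 3y^3 - 3y^2 + 9y - 3
= 3y^5 + 6y^4 + 10y^3 + 7y^2 + 11y - 7


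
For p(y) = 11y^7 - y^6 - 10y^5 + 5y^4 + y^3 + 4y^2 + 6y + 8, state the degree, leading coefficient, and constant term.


Highest power of y is 7, with coefficient 11. Constant term is 8.
Degree = 7, leading coefficient = 11, constant term = 8


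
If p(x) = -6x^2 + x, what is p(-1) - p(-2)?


p(-1) = -7
p(-2) = -26
p(-1) - p(-2) = -7 + 26 = 19


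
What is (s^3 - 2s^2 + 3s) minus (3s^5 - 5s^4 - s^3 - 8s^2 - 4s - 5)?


Distribute the minus sign:
  (s^3 - 2s^2 + 3s)
- (3s^5 - 5s^4 - s^3 - 8s^2 - 4s - 5)
Negate second polynomial: -3s^5 + 5s^4 + s^3 + 8s^2 + 4s + 5
Add: -3s^5 + 5s^4 + 2s^3 + 6s^2 + 7s + 5


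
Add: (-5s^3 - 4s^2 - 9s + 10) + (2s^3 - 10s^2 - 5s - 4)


Align terms by degree and add:
  -5s^3 - 4s^2 - 9s + 10
+ 2s^3 - 10s^2 - 5s - 4
= -3s^3 - 14s^2 - 14s + 6


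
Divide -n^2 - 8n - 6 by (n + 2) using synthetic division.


Synthetic division with c = -2. Coefficients: -1, -8, -6
Bring down -1.
  -1 * -2 = 2; 2 - 8 = -6
  -6 * -2 = 12; 12 - 6 = 6
Quotient: -n - 6, Remainder: 6


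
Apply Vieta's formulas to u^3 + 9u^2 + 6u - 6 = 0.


Monic cubic u^3+bu^2+cu+d=0: sum=-b, pairwise sum=c, product=-d.
b=9, c=6, d=-6
r1+r2+r3 = -9
r1r2+r1r3+r2r3 = 6
r1r2r3 = 6


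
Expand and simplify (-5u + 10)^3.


Expand (-5u + 10)^3 by repeated multiplication:
  (-5u + 10)^2 = 25u^2 - 100u + 100
= -125u^3 + 750u^2 - 1500u + 1000


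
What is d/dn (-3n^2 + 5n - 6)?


Apply the power rule term by term:
  d/dn(-3n^2) = -6n
  d/dn(5n) = 5
  d/dn(-6) = 0
p'(n) = -6n + 5


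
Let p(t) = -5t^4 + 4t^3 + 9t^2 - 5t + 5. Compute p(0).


Using direct substitution:
  -5 * (0)^4 = 0
  4 * (0)^3 = 0
  9 * (0)^2 = 0
  -5 * (0)^1 = 0
  constant: 5
Sum = 0 + 0 + 0 + 0 + 5 = 5


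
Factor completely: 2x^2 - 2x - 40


Roots satisfy r1 + r2 = -b/a = 1 and r1*r2 = c/a = -20.
So r1 = 5, r2 = -4.
2x^2 - 2x - 40 = 2(x - r1)(x - r2) = 2(x - 5)(x + 4)


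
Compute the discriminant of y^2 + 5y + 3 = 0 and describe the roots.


D = b^2 - 4ac = (5)^2 - 4(1)(3) = 25 - 12 = 13
Since D > 0: two distinct irrational roots


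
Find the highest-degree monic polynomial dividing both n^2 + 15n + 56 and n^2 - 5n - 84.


Factor each:
  n^2 + 15n + 56 = (n + 7)(n + 8)
  n^2 - 5n - 84 = (n + 7)(n - 12)
Common monic factor: n + 7


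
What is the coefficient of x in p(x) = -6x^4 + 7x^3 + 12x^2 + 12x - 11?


Read off the coefficient of x: 12


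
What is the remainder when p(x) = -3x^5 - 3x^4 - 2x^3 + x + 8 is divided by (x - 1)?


By the Remainder Theorem, the remainder equals p(1):
  -3*(1)^5 = -3
  -3*(1)^4 = -3
  -2*(1)^3 = -2
  0*(1)^2 = 0
  1*(1)^1 = 1
  constant: 8
Sum: -3 - 3 - 2 + 0 + 1 + 8 = 1


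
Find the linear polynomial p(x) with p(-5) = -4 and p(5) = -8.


p(x) = mx + b. Using p(-5)=-4, p(5)=-8:
m = (-4 + 8)/(-5 - 5) = 4/-10 = -2/5
b = -4 - m*(-5) = -4 - 2 = -6
p(x) = -(2/5)x - 6


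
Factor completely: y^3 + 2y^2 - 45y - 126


Try integer roots (divisors of -126). y=-3: p(-3)=0.
Divide out (y + 3): quotient is y^2 - y - 42.
Factor the quadratic: (y + 6)(y - 7)
Result: (y + 3)(y + 6)(y - 7)


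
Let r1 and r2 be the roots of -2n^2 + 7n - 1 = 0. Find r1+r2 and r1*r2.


For an^2+bn+c=0: sum = -b/a, product = c/a.
a=-2, b=7, c=-1
Sum = -(7)/-2 = 7/2
Product = (-1)/-2 = 1/2


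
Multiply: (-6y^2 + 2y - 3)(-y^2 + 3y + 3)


Distribute each term of the first polynomial:
  (-6y^2)(-y^2 + 3y + 3) = 6y^4 - 18y^3 - 18y^2
  (2y)(-y^2 + 3y + 3) = -2y^3 + 6y^2 + 6y
  (-3)(-y^2 + 3y + 3) = 3y^2 - 9y - 9
Sum: 6y^4 - 20y^3 - 9y^2 - 3y - 9


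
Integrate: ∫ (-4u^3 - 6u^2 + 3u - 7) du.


Reverse power rule on each term:
  ∫ -4u^3 du = -u^4
  ∫ -6u^2 du = -2u^3
  ∫ 3u du = (3/2)u^2
  ∫ -7 du = -7u
F(u) = -u^4 - 2u^3 + (3/2)u^2 - 7u + C


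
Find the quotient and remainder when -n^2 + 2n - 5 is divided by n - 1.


(-n^2 + 2n - 5) / (n - 1)
Step 1: -n * (n - 1) = -n^2 + n; subtract.
Step 2: 1 * (n - 1) = n - 1; subtract.
Quotient: -n + 1, Remainder: -4


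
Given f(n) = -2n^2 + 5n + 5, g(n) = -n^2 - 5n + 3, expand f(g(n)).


Substitute g(n) into f:
f(g(n)) = -2*(-n^2 - 5n + 3)^2 + 5*(-n^2 - 5n + 3) + 5
(-n^2 - 5n + 3)^2 = n^4 + 10n^3 + 19n^2 - 30n + 9
Expand and combine: -2n^4 - 20n^3 - 43n^2 + 35n + 2


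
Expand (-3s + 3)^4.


Expand (-3s + 3)^4 by repeated multiplication:
  (-3s + 3)^2 = 9s^2 - 18s + 9
  (-3s + 3)^3 = -27s^3 + 81s^2 - 81s + 27
= 81s^4 - 324s^3 + 486s^2 - 324s + 81


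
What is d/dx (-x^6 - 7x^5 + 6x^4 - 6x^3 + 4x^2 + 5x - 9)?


Apply the power rule term by term:
  d/dx(-x^6) = -6x^5
  d/dx(-7x^5) = -35x^4
  d/dx(6x^4) = 24x^3
  d/dx(-6x^3) = -18x^2
  d/dx(4x^2) = 8x
  d/dx(5x) = 5
  d/dx(-9) = 0
p'(x) = -6x^5 - 35x^4 + 24x^3 - 18x^2 + 8x + 5


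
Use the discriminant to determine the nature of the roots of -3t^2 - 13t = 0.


D = b^2 - 4ac = (-13)^2 - 4(-3)(0) = 169 = 169
Since D > 0: two distinct rational roots


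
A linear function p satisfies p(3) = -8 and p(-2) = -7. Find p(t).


p(t) = mt + b. Using p(3)=-8, p(-2)=-7:
m = (-8 + 7)/(3 + 2) = -1/5 = -1/5
b = -8 - m*(3) = -8 + 3/5 = -37/5
p(t) = -(1/5)t - (37/5)


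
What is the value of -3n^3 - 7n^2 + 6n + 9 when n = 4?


Using direct substitution:
  -3 * (4)^3 = -192
  -7 * (4)^2 = -112
  6 * (4)^1 = 24
  constant: 9
Sum = -192 - 112 + 24 + 9 = -271


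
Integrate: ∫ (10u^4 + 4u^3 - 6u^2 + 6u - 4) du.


Reverse power rule on each term:
  ∫ 10u^4 du = 2u^5
  ∫ 4u^3 du = u^4
  ∫ -6u^2 du = -2u^3
  ∫ 6u du = 3u^2
  ∫ -4 du = -4u
F(u) = 2u^5 + u^4 - 2u^3 + 3u^2 - 4u + C


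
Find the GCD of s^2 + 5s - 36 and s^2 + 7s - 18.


Factor each:
  s^2 + 5s - 36 = (s + 9)(s - 4)
  s^2 + 7s - 18 = (s + 9)(s - 2)
Common monic factor: s + 9


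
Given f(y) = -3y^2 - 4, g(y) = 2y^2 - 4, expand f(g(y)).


Substitute g(y) into f:
f(g(y)) = -3*(2y^2 - 4)^2 + (-4)
(2y^2 - 4)^2 = 4y^4 - 16y^2 + 16
Expand and combine: -12y^4 + 48y^2 - 52


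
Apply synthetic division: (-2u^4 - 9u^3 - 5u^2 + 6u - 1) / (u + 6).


Synthetic division with c = -6. Coefficients: -2, -9, -5, 6, -1
Bring down -2.
  -2 * -6 = 12; 12 - 9 = 3
  3 * -6 = -18; -18 - 5 = -23
  -23 * -6 = 138; 138 + 6 = 144
  144 * -6 = -864; -864 - 1 = -865
Quotient: -2u^3 + 3u^2 - 23u + 144, Remainder: -865


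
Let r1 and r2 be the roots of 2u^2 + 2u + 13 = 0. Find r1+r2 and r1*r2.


For au^2+bu+c=0: sum = -b/a, product = c/a.
a=2, b=2, c=13
Sum = -(2)/2 = -1
Product = (13)/2 = 13/2


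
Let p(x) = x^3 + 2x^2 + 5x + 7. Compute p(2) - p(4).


p(2) = 33
p(4) = 123
p(2) - p(4) = 33 - 123 = -90


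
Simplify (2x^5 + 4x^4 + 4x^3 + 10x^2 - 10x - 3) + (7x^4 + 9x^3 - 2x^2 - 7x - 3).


Align terms by degree and add:
  2x^5 + 4x^4 + 4x^3 + 10x^2 - 10x - 3
+ 7x^4 + 9x^3 - 2x^2 - 7x - 3
= 2x^5 + 11x^4 + 13x^3 + 8x^2 - 17x - 6


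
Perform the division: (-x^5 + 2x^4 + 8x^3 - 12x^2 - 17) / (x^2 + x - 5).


(-x^5 + 2x^4 + 8x^3 - 12x^2 - 17) / (x^2 + x - 5)
Step 1: -x^3 * (x^2 + x - 5) = -x^5 - x^4 + 5x^3; subtract.
Step 2: 3x^2 * (x^2 + x - 5) = 3x^4 + 3x^3 - 15x^2; subtract.
Step 3: 0 * (x^2 + x - 5) = 0; subtract.
Step 4: 3 * (x^2 + x - 5) = 3x^2 + 3x - 15; subtract.
Quotient: -x^3 + 3x^2 + 3, Remainder: -3x - 2


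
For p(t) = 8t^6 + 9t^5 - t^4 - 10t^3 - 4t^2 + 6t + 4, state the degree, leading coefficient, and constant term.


Highest power of t is 6, with coefficient 8. Constant term is 4.
Degree = 6, leading coefficient = 8, constant term = 4


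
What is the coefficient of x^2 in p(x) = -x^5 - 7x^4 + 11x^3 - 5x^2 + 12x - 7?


Read off the coefficient of x^2: -5


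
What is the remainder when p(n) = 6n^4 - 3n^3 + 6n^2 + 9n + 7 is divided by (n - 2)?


By the Remainder Theorem, the remainder equals p(2):
  6*(2)^4 = 96
  -3*(2)^3 = -24
  6*(2)^2 = 24
  9*(2)^1 = 18
  constant: 7
Sum: 96 - 24 + 24 + 18 + 7 = 121


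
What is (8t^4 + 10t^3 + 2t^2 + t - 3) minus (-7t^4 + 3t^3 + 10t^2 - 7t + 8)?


Distribute the minus sign:
  (8t^4 + 10t^3 + 2t^2 + t - 3)
- (-7t^4 + 3t^3 + 10t^2 - 7t + 8)
Negate second polynomial: 7t^4 - 3t^3 - 10t^2 + 7t - 8
Add: 15t^4 + 7t^3 - 8t^2 + 8t - 11


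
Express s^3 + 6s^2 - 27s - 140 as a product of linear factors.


Try integer roots (divisors of -140). s=5: p(5)=0.
Divide out (s - 5): quotient is s^2 + 11s + 28.
Factor the quadratic: (s + 4)(s + 7)
Result: (s - 5)(s + 4)(s + 7)


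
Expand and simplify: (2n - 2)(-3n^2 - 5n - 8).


Distribute each term of the first polynomial:
  (2n)(-3n^2 - 5n - 8) = -6n^3 - 10n^2 - 16n
  (-2)(-3n^2 - 5n - 8) = 6n^2 + 10n + 16
Sum: -6n^3 - 4n^2 - 6n + 16


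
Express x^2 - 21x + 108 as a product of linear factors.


Roots satisfy r1 + r2 = -b/a = 21 and r1*r2 = c/a = 108.
So r1 = 9, r2 = 12.
x^2 - 21x + 108 = (x - r1)(x - r2) = (x - 9)(x - 12)


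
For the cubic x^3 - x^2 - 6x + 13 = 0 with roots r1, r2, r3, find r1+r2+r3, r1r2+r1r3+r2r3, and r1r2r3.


Monic cubic x^3+bx^2+cx+d=0: sum=-b, pairwise sum=c, product=-d.
b=-1, c=-6, d=13
r1+r2+r3 = 1
r1r2+r1r3+r2r3 = -6
r1r2r3 = -13


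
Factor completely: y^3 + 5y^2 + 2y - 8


Try integer roots (divisors of -8). y=-4: p(-4)=0.
Divide out (y + 4): quotient is y^2 + y - 2.
Factor the quadratic: (y + 2)(y - 1)
Result: (y + 4)(y + 2)(y - 1)


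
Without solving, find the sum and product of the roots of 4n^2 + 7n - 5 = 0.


For an^2+bn+c=0: sum = -b/a, product = c/a.
a=4, b=7, c=-5
Sum = -(7)/4 = -7/4
Product = (-5)/4 = -5/4


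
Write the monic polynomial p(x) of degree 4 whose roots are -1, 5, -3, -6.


p(x) = (x + 1)(x - 5)(x + 3)(x + 6)
Expand: x^4 + 5x^3 - 23x^2 - 117x - 90


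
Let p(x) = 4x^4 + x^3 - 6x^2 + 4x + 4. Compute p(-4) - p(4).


p(-4) = 852
p(4) = 1012
p(-4) - p(4) = 852 - 1012 = -160


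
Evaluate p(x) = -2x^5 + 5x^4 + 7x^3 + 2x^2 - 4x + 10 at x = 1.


Using direct substitution:
  -2 * (1)^5 = -2
  5 * (1)^4 = 5
  7 * (1)^3 = 7
  2 * (1)^2 = 2
  -4 * (1)^1 = -4
  constant: 10
Sum = -2 + 5 + 7 + 2 - 4 + 10 = 18


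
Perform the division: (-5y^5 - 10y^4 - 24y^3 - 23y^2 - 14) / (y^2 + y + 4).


(-5y^5 - 10y^4 - 24y^3 - 23y^2 - 14) / (y^2 + y + 4)
Step 1: -5y^3 * (y^2 + y + 4) = -5y^5 - 5y^4 - 20y^3; subtract.
Step 2: -5y^2 * (y^2 + y + 4) = -5y^4 - 5y^3 - 20y^2; subtract.
Step 3: y * (y^2 + y + 4) = y^3 + y^2 + 4y; subtract.
Step 4: -4 * (y^2 + y + 4) = -4y^2 - 4y - 16; subtract.
Quotient: -5y^3 - 5y^2 + y - 4, Remainder: 2


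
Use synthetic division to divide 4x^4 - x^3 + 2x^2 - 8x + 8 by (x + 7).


Synthetic division with c = -7. Coefficients: 4, -1, 2, -8, 8
Bring down 4.
  4 * -7 = -28; -28 - 1 = -29
  -29 * -7 = 203; 203 + 2 = 205
  205 * -7 = -1435; -1435 - 8 = -1443
  -1443 * -7 = 10101; 10101 + 8 = 10109
Quotient: 4x^3 - 29x^2 + 205x - 1443, Remainder: 10109


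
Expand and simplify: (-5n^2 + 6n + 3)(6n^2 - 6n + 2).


Distribute each term of the first polynomial:
  (-5n^2)(6n^2 - 6n + 2) = -30n^4 + 30n^3 - 10n^2
  (6n)(6n^2 - 6n + 2) = 36n^3 - 36n^2 + 12n
  (3)(6n^2 - 6n + 2) = 18n^2 - 18n + 6
Sum: -30n^4 + 66n^3 - 28n^2 - 6n + 6


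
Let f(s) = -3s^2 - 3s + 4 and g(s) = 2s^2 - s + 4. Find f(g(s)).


Substitute g(s) into f:
f(g(s)) = -3*(2s^2 - s + 4)^2 + (-3)*(2s^2 - s + 4) + 4
(2s^2 - s + 4)^2 = 4s^4 - 4s^3 + 17s^2 - 8s + 16
Expand and combine: -12s^4 + 12s^3 - 57s^2 + 27s - 56


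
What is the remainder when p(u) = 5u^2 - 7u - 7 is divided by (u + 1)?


By the Remainder Theorem, the remainder equals p(-1):
  5*(-1)^2 = 5
  -7*(-1)^1 = 7
  constant: -7
Sum: 5 + 7 - 7 = 5


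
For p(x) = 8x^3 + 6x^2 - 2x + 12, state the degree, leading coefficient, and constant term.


Highest power of x is 3, with coefficient 8. Constant term is 12.
Degree = 3, leading coefficient = 8, constant term = 12


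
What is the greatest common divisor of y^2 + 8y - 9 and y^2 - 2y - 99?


Factor each:
  y^2 + 8y - 9 = (y + 9)(y - 1)
  y^2 - 2y - 99 = (y + 9)(y - 11)
Common monic factor: y + 9


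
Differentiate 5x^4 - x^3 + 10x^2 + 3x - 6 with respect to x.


Apply the power rule term by term:
  d/dx(5x^4) = 20x^3
  d/dx(-x^3) = -3x^2
  d/dx(10x^2) = 20x
  d/dx(3x) = 3
  d/dx(-6) = 0
p'(x) = 20x^3 - 3x^2 + 20x + 3


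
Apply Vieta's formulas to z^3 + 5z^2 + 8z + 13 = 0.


Monic cubic z^3+bz^2+cz+d=0: sum=-b, pairwise sum=c, product=-d.
b=5, c=8, d=13
r1+r2+r3 = -5
r1r2+r1r3+r2r3 = 8
r1r2r3 = -13


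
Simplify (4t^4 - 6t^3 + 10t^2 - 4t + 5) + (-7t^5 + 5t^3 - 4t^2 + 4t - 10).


Align terms by degree and add:
  4t^4 - 6t^3 + 10t^2 - 4t + 5
  -7t^5 + 5t^3 - 4t^2 + 4t - 10
= -7t^5 + 4t^4 - t^3 + 6t^2 - 5


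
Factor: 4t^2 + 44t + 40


Roots satisfy r1 + r2 = -b/a = -11 and r1*r2 = c/a = 10.
So r1 = -10, r2 = -1.
4t^2 + 44t + 40 = 4(t - r1)(t - r2) = 4(t + 10)(t + 1)


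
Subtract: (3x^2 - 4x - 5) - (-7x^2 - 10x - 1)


Distribute the minus sign:
  (3x^2 - 4x - 5)
- (-7x^2 - 10x - 1)
Negate second polynomial: 7x^2 + 10x + 1
Add: 10x^2 + 6x - 4


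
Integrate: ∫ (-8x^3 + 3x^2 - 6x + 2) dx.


Reverse power rule on each term:
  ∫ -8x^3 dx = -2x^4
  ∫ 3x^2 dx = x^3
  ∫ -6x dx = -3x^2
  ∫ 2 dx = 2x
F(x) = -2x^4 + x^3 - 3x^2 + 2x + C


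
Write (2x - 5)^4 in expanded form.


Expand (2x - 5)^4 by repeated multiplication:
  (2x - 5)^2 = 4x^2 - 20x + 25
  (2x - 5)^3 = 8x^3 - 60x^2 + 150x - 125
= 16x^4 - 160x^3 + 600x^2 - 1000x + 625


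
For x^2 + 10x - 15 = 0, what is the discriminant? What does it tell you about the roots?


D = b^2 - 4ac = (10)^2 - 4(1)(-15) = 100 + 60 = 160
Since D > 0: two distinct irrational roots


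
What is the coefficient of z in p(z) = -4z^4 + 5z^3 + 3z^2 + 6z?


Read off the coefficient of z: 6


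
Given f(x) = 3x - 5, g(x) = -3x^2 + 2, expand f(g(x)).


Substitute g(x) into f:
f(g(x)) = 3*(-3x^2 + 2) + (-5)
Expand and combine: -9x^2 + 1


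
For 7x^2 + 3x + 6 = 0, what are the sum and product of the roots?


For ax^2+bx+c=0: sum = -b/a, product = c/a.
a=7, b=3, c=6
Sum = -(3)/7 = -3/7
Product = (6)/7 = 6/7


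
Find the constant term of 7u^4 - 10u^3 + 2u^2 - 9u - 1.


Read off the constant term: -1


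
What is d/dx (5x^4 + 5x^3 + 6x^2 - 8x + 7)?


Apply the power rule term by term:
  d/dx(5x^4) = 20x^3
  d/dx(5x^3) = 15x^2
  d/dx(6x^2) = 12x
  d/dx(-8x) = -8
  d/dx(7) = 0
p'(x) = 20x^3 + 15x^2 + 12x - 8


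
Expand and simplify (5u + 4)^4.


Expand (5u + 4)^4 by repeated multiplication:
  (5u + 4)^2 = 25u^2 + 40u + 16
  (5u + 4)^3 = 125u^3 + 300u^2 + 240u + 64
= 625u^4 + 2000u^3 + 2400u^2 + 1280u + 256


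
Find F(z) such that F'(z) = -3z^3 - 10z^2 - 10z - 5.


Reverse power rule on each term:
  ∫ -3z^3 dz = -(3/4)z^4
  ∫ -10z^2 dz = -(10/3)z^3
  ∫ -10z dz = -5z^2
  ∫ -5 dz = -5z
F(z) = -(3/4)z^4 - (10/3)z^3 - 5z^2 - 5z + C


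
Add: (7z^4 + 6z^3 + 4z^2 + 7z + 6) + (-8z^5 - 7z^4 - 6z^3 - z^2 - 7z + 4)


Align terms by degree and add:
  7z^4 + 6z^3 + 4z^2 + 7z + 6
  -8z^5 - 7z^4 - 6z^3 - z^2 - 7z + 4
= -8z^5 + 3z^2 + 10


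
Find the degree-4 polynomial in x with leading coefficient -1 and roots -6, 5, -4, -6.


p(x) = -(x + 6)(x - 5)(x + 4)(x + 6)
Expand: -x^4 - 11x^3 - 4x^2 + 276x + 720


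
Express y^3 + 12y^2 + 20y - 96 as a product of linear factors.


Try integer roots (divisors of -96). y=-8: p(-8)=0.
Divide out (y + 8): quotient is y^2 + 4y - 12.
Factor the quadratic: (y + 6)(y - 2)
Result: (y + 8)(y + 6)(y - 2)


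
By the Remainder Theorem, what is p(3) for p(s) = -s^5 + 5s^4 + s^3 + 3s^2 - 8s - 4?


By the Remainder Theorem, the remainder equals p(3):
  -1*(3)^5 = -243
  5*(3)^4 = 405
  1*(3)^3 = 27
  3*(3)^2 = 27
  -8*(3)^1 = -24
  constant: -4
Sum: -243 + 405 + 27 + 27 - 24 - 4 = 188


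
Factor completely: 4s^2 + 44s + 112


Roots satisfy r1 + r2 = -b/a = -11 and r1*r2 = c/a = 28.
So r1 = -7, r2 = -4.
4s^2 + 44s + 112 = 4(s - r1)(s - r2) = 4(s + 7)(s + 4)


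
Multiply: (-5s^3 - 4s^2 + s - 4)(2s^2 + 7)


Distribute each term of the first polynomial:
  (-5s^3)(2s^2 + 7) = -10s^5 - 35s^3
  (-4s^2)(2s^2 + 7) = -8s^4 - 28s^2
  (s)(2s^2 + 7) = 2s^3 + 7s
  (-4)(2s^2 + 7) = -8s^2 - 28
Sum: -10s^5 - 8s^4 - 33s^3 - 36s^2 + 7s - 28


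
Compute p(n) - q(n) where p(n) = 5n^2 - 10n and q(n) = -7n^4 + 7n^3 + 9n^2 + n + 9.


Distribute the minus sign:
  (5n^2 - 10n)
- (-7n^4 + 7n^3 + 9n^2 + n + 9)
Negate second polynomial: 7n^4 - 7n^3 - 9n^2 - n - 9
Add: 7n^4 - 7n^3 - 4n^2 - 11n - 9


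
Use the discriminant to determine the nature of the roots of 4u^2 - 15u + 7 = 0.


D = b^2 - 4ac = (-15)^2 - 4(4)(7) = 225 - 112 = 113
Since D > 0: two distinct irrational roots


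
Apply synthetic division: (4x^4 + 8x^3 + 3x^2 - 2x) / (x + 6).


Synthetic division with c = -6. Coefficients: 4, 8, 3, -2, 0
Bring down 4.
  4 * -6 = -24; -24 + 8 = -16
  -16 * -6 = 96; 96 + 3 = 99
  99 * -6 = -594; -594 - 2 = -596
  -596 * -6 = 3576; 3576 + 0 = 3576
Quotient: 4x^3 - 16x^2 + 99x - 596, Remainder: 3576


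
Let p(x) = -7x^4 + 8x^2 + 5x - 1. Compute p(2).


Using direct substitution:
  -7 * (2)^4 = -112
  0 * (2)^3 = 0
  8 * (2)^2 = 32
  5 * (2)^1 = 10
  constant: -1
Sum = -112 + 0 + 32 + 10 - 1 = -71


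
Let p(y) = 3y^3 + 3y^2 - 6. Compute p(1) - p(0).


p(1) = 0
p(0) = -6
p(1) - p(0) = 0 + 6 = 6


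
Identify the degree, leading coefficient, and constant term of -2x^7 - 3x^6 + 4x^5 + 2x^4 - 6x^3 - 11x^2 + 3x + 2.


Highest power of x is 7, with coefficient -2. Constant term is 2.
Degree = 7, leading coefficient = -2, constant term = 2


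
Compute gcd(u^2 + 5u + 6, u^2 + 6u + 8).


Factor each:
  u^2 + 5u + 6 = (u + 2)(u + 3)
  u^2 + 6u + 8 = (u + 2)(u + 4)
Common monic factor: u + 2


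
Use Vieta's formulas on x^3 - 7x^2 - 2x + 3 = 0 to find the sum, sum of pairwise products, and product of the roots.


Monic cubic x^3+bx^2+cx+d=0: sum=-b, pairwise sum=c, product=-d.
b=-7, c=-2, d=3
r1+r2+r3 = 7
r1r2+r1r3+r2r3 = -2
r1r2r3 = -3


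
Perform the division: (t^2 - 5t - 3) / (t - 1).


(t^2 - 5t - 3) / (t - 1)
Step 1: t * (t - 1) = t^2 - t; subtract.
Step 2: -4 * (t - 1) = -4t + 4; subtract.
Quotient: t - 4, Remainder: -7
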